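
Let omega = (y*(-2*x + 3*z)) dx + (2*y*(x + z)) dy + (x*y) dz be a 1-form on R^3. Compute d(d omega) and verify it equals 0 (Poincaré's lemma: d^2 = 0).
d(d omega) = 0

Step 1: d omega = sum_{i<j} (∂f_j/∂x_i - ∂f_i/∂x_j) dx_i ∧ dx_j:
  coeff of dx ∧ dy: 2*x + 2*y - 3*z
  coeff of dx ∧ dz: -2*y
  coeff of dy ∧ dz: x - 2*y
Step 2: Apply d again to each 2-form coefficient. The only possible 3-form in R^3 is dx ∧ dy ∧ dz, with coefficient
  ∂(coeff of dy∧dz)/∂x - ∂(coeff of dx∧dz)/∂y + ∂(coeff of dx∧dy)/∂z
  = ∂/∂x (x - 2*y) - ∂/∂y (-2*y) + ∂/∂z (2*x + 2*y - 3*z).
Each of these terms simplifies to sums of mixed partials that cancel in pairs. The result is 0 (by equality of mixed partials for smooth functions — Schwarz / Clairaut).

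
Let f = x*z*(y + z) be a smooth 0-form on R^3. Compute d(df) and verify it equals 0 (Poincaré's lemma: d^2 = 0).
d(df) = 0

Step 1: df = sum_i (∂f/∂x_i) dx_i = (z*(y + z)) dx + (x*z) dy + (x*(y + 2*z)) dz.
Step 2: Apply d again. Using the 1-form formula, the coefficient of dx ∧ dy in d(df) is ∂^2 f/∂x ∂y - ∂^2 f/∂y ∂x = (z) - (z) = 0 (equality of mixed partials for smooth f).
Similarly for dx ∧ dz and dy ∧ dz — all coefficients vanish. So d(df) = 0.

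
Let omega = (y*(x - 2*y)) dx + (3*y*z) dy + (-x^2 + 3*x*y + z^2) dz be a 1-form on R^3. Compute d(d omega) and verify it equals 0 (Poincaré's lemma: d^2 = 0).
d(d omega) = 0

Step 1: d omega = sum_{i<j} (∂f_j/∂x_i - ∂f_i/∂x_j) dx_i ∧ dx_j:
  coeff of dx ∧ dy: -x + 4*y
  coeff of dx ∧ dz: -2*x + 3*y
  coeff of dy ∧ dz: 3*x - 3*y
Step 2: Apply d again to each 2-form coefficient. The only possible 3-form in R^3 is dx ∧ dy ∧ dz, with coefficient
  ∂(coeff of dy∧dz)/∂x - ∂(coeff of dx∧dz)/∂y + ∂(coeff of dx∧dy)/∂z
  = ∂/∂x (3*x - 3*y) - ∂/∂y (-2*x + 3*y) + ∂/∂z (-x + 4*y).
Each of these terms simplifies to sums of mixed partials that cancel in pairs. The result is 0 (by equality of mixed partials for smooth functions — Schwarz / Clairaut).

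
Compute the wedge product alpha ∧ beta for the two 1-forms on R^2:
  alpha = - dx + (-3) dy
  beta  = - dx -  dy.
alpha ∧ beta = (-2) dx ∧ dy

Distribute the wedge, using dx_i ∧ dx_j = -dx_j ∧ dx_i and dx_i ∧ dx_i = 0. For each pair (i, j) with i < j, the coefficient of dx_i ∧ dx_j in alpha ∧ beta is (alpha_i * beta_j - alpha_j * beta_i). Collecting: alpha ∧ beta = (-2) dx ∧ dy.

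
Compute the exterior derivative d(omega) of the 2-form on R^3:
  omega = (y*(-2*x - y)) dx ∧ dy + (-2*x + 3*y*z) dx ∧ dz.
d(omega) = (-3*z) dx ∧ dy ∧ dz

For a 2-form omega = sum_{i<j} g_{ij} dx_i ∧ dx_j, the exterior derivative is
  d(omega) = sum_{i<j} d(g_{ij}) ∧ dx_i ∧ dx_j = sum_{i<j, k} (∂g_{ij}/∂x_k) dx_k ∧ dx_i ∧ dx_j.
Expand each term, using dx_k ∧ dx_i ∧ dx_j = sgn(permutation) dx_{(a)} ∧ dx_{(b)} ∧ dx_{(c)} with (a < b < c) sorted:
  d(-2*x + 3*y*z) includes (∂/∂y)(-2*x + 3*y*z) dy = (3*z) dy, which multiplied by dx ∧ dz gives (-3*z) dx ∧ dy ∧ dz
Collecting like 3-forms: d(omega) = (-3*z) dx ∧ dy ∧ dz.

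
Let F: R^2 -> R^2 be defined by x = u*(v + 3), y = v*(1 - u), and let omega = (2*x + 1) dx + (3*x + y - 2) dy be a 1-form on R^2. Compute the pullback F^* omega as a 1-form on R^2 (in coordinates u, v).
F^* omega = (3*u*v + 18*u - v^2 + 3*v + 3) du + (-3*u^2 + u*v + 12*u + v - 2) dv

Using F^*(f dg) = (f ∘ F) d(g ∘ F), substitute each coordinate x_i by F_i(u, v) in f_i, and replace dx_i by d F_i = (∂F_i/∂u) du + (∂F_i/∂v) dv.
  For the x component: f_1(F) = 2*u*v + 6*u + 1; d F_1 = (v + 3) du + (u) dv
  For the y component: f_2(F) = 2*u*v + 9*u + v - 2; d F_2 = (-v) du + (1 - u) dv
Combining and collecting du, dv coefficients:
  coeff of du: 3*u*v + 18*u - v^2 + 3*v + 3
  coeff of dv: -3*u^2 + u*v + 12*u + v - 2
F^* omega = (3*u*v + 18*u - v^2 + 3*v + 3) du + (-3*u^2 + u*v + 12*u + v - 2) dv.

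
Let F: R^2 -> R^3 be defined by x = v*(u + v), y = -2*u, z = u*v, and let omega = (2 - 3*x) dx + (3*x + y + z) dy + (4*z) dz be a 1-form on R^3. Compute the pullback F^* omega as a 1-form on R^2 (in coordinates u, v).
F^* omega = (u*v^2 - 8*u*v + 4*u - 3*v^3 - 6*v^2 + 2*v) du + (u^2*v - 9*u*v^2 + 2*u - 6*v^3 + 4*v) dv

Using F^*(f dg) = (f ∘ F) d(g ∘ F), substitute each coordinate x_i by F_i(u, v) in f_i, and replace dx_i by d F_i = (∂F_i/∂u) du + (∂F_i/∂v) dv.
  For the x component: f_1(F) = -3*u*v - 3*v^2 + 2; d F_1 = (v) du + (u + 2*v) dv
  For the y component: f_2(F) = 4*u*v - 2*u + 3*v^2; d F_2 = (-2) du + (0) dv
  For the z component: f_3(F) = 4*u*v; d F_3 = (v) du + (u) dv
Combining and collecting du, dv coefficients:
  coeff of du: u*v^2 - 8*u*v + 4*u - 3*v^3 - 6*v^2 + 2*v
  coeff of dv: u^2*v - 9*u*v^2 + 2*u - 6*v^3 + 4*v
F^* omega = (u*v^2 - 8*u*v + 4*u - 3*v^3 - 6*v^2 + 2*v) du + (u^2*v - 9*u*v^2 + 2*u - 6*v^3 + 4*v) dv.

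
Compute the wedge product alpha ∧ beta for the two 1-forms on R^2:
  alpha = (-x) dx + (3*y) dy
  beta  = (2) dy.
alpha ∧ beta = (-2*x) dx ∧ dy

Distribute the wedge, using dx_i ∧ dx_j = -dx_j ∧ dx_i and dx_i ∧ dx_i = 0. For each pair (i, j) with i < j, the coefficient of dx_i ∧ dx_j in alpha ∧ beta is (alpha_i * beta_j - alpha_j * beta_i). Collecting: alpha ∧ beta = (-2*x) dx ∧ dy.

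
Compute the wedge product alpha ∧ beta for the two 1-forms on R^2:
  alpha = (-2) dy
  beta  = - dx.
alpha ∧ beta = (-2) dx ∧ dy

Distribute the wedge, using dx_i ∧ dx_j = -dx_j ∧ dx_i and dx_i ∧ dx_i = 0. For each pair (i, j) with i < j, the coefficient of dx_i ∧ dx_j in alpha ∧ beta is (alpha_i * beta_j - alpha_j * beta_i). Collecting: alpha ∧ beta = (-2) dx ∧ dy.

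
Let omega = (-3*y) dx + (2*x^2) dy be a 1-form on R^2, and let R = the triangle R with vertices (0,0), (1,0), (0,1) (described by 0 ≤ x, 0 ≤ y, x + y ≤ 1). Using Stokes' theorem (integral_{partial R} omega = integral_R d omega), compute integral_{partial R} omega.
integral_(partial R) omega = 13/6

Stokes: integral_partial_R omega = integral_R d omega with d omega = (∂Q/∂x - ∂P/∂y) dx ∧ dy.
  ∂Q/∂x = 4*x
  ∂P/∂y = -3
  integrand = ∂Q/∂x - ∂P/∂y = 4*x + 3.
Integrating over R: integral_0^1 integral_0^{1-x} (4*x + 3) dy dx = 13/6.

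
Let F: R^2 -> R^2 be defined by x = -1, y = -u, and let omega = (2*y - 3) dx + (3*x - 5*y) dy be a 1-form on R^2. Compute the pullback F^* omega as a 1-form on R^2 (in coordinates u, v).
F^* omega = (3 - 5*u) du

Using F^*(f dg) = (f ∘ F) d(g ∘ F), substitute each coordinate x_i by F_i(u, v) in f_i, and replace dx_i by d F_i = (∂F_i/∂u) du + (∂F_i/∂v) dv.
  For the x component: f_1(F) = -2*u - 3; d F_1 = (0) du + (0) dv
  For the y component: f_2(F) = 5*u - 3; d F_2 = (-1) du + (0) dv
Combining and collecting du, dv coefficients:
  coeff of du: 3 - 5*u
  coeff of dv: 0
F^* omega = (3 - 5*u) du.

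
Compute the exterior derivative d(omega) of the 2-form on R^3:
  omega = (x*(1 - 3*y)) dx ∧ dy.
d(omega) = 0

For a 2-form omega = sum_{i<j} g_{ij} dx_i ∧ dx_j, the exterior derivative is
  d(omega) = sum_{i<j} d(g_{ij}) ∧ dx_i ∧ dx_j = sum_{i<j, k} (∂g_{ij}/∂x_k) dx_k ∧ dx_i ∧ dx_j.
Expand each term, using dx_k ∧ dx_i ∧ dx_j = sgn(permutation) dx_{(a)} ∧ dx_{(b)} ∧ dx_{(c)} with (a < b < c) sorted:

Collecting like 3-forms: d(omega) = 0.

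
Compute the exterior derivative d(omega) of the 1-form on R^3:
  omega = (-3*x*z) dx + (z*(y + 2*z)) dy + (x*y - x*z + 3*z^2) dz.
d(omega) = (3*x + y - z) dx ∧ dz + (x - y - 4*z) dy ∧ dz

For a 1-form omega = sum_i f_i dx_i, the exterior derivative is
  d(omega) = sum_{i < j} (∂f_j/∂x_i - ∂f_i/∂x_j) dx_i ∧ dx_j.
  coefficient of dx ∧ dz: ∂f_3/∂x - ∂f_1/∂z = ∂(x*y - x*z + 3*z^2)/∂x - ∂(-3*x*z)/∂z = 3*x + y - z
  coefficient of dy ∧ dz: ∂f_3/∂y - ∂f_2/∂z = ∂(x*y - x*z + 3*z^2)/∂y - ∂(z*(y + 2*z))/∂z = x - y - 4*z
Assembling: d(omega) = (3*x + y - z) dx ∧ dz + (x - y - 4*z) dy ∧ dz.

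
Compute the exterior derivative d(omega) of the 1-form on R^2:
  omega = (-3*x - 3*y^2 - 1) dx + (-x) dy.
d(omega) = (6*y - 1) dx ∧ dy

For a 1-form omega = sum_i f_i dx_i, the exterior derivative is
  d(omega) = sum_{i < j} (∂f_j/∂x_i - ∂f_i/∂x_j) dx_i ∧ dx_j.
  coefficient of dx ∧ dy: ∂f_2/∂x - ∂f_1/∂y = ∂(-x)/∂x - ∂(-3*x - 3*y^2 - 1)/∂y = 6*y - 1
Assembling: d(omega) = (6*y - 1) dx ∧ dy.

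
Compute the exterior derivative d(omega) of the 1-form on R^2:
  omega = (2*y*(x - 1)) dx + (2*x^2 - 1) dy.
d(omega) = (2*x + 2) dx ∧ dy

For a 1-form omega = sum_i f_i dx_i, the exterior derivative is
  d(omega) = sum_{i < j} (∂f_j/∂x_i - ∂f_i/∂x_j) dx_i ∧ dx_j.
  coefficient of dx ∧ dy: ∂f_2/∂x - ∂f_1/∂y = ∂(2*x^2 - 1)/∂x - ∂(2*y*(x - 1))/∂y = 2*x + 2
Assembling: d(omega) = (2*x + 2) dx ∧ dy.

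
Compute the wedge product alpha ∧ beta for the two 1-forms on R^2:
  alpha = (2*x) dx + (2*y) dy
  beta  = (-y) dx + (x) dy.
alpha ∧ beta = (2*x^2 + 2*y^2) dx ∧ dy

Distribute the wedge, using dx_i ∧ dx_j = -dx_j ∧ dx_i and dx_i ∧ dx_i = 0. For each pair (i, j) with i < j, the coefficient of dx_i ∧ dx_j in alpha ∧ beta is (alpha_i * beta_j - alpha_j * beta_i). Collecting: alpha ∧ beta = (2*x^2 + 2*y^2) dx ∧ dy.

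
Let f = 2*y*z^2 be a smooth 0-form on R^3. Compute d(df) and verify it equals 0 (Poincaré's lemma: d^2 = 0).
d(df) = 0

Step 1: df = sum_i (∂f/∂x_i) dx_i = (0) dx + (2*z^2) dy + (4*y*z) dz.
Step 2: Apply d again. Using the 1-form formula, the coefficient of dx ∧ dy in d(df) is ∂^2 f/∂x ∂y - ∂^2 f/∂y ∂x = (0) - (0) = 0 (equality of mixed partials for smooth f).
Similarly for dx ∧ dz and dy ∧ dz — all coefficients vanish. So d(df) = 0.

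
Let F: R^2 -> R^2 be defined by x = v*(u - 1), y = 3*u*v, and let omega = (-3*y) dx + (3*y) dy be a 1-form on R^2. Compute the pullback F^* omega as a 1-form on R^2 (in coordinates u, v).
F^* omega = (18*u*v^2) du + (9*u*v*(2*u + 1)) dv

Using F^*(f dg) = (f ∘ F) d(g ∘ F), substitute each coordinate x_i by F_i(u, v) in f_i, and replace dx_i by d F_i = (∂F_i/∂u) du + (∂F_i/∂v) dv.
  For the x component: f_1(F) = -9*u*v; d F_1 = (v) du + (u - 1) dv
  For the y component: f_2(F) = 9*u*v; d F_2 = (3*v) du + (3*u) dv
Combining and collecting du, dv coefficients:
  coeff of du: 18*u*v^2
  coeff of dv: 9*u*v*(2*u + 1)
F^* omega = (18*u*v^2) du + (9*u*v*(2*u + 1)) dv.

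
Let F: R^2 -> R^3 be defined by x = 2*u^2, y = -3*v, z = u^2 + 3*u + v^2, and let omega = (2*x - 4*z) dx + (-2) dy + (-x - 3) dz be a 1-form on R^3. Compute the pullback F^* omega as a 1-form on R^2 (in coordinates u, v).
F^* omega = (-4*u^3 - 54*u^2 - 16*u*v^2 - 6*u - 9) du + (-4*u^2*v - 6*v + 6) dv

Using F^*(f dg) = (f ∘ F) d(g ∘ F), substitute each coordinate x_i by F_i(u, v) in f_i, and replace dx_i by d F_i = (∂F_i/∂u) du + (∂F_i/∂v) dv.
  For the x component: f_1(F) = -12*u - 4*v^2; d F_1 = (4*u) du + (0) dv
  For the y component: f_2(F) = -2; d F_2 = (0) du + (-3) dv
  For the z component: f_3(F) = -2*u^2 - 3; d F_3 = (2*u + 3) du + (2*v) dv
Combining and collecting du, dv coefficients:
  coeff of du: -4*u^3 - 54*u^2 - 16*u*v^2 - 6*u - 9
  coeff of dv: -4*u^2*v - 6*v + 6
F^* omega = (-4*u^3 - 54*u^2 - 16*u*v^2 - 6*u - 9) du + (-4*u^2*v - 6*v + 6) dv.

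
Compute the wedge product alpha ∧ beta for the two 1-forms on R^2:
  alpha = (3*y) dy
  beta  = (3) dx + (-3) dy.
alpha ∧ beta = (-9*y) dx ∧ dy

Distribute the wedge, using dx_i ∧ dx_j = -dx_j ∧ dx_i and dx_i ∧ dx_i = 0. For each pair (i, j) with i < j, the coefficient of dx_i ∧ dx_j in alpha ∧ beta is (alpha_i * beta_j - alpha_j * beta_i). Collecting: alpha ∧ beta = (-9*y) dx ∧ dy.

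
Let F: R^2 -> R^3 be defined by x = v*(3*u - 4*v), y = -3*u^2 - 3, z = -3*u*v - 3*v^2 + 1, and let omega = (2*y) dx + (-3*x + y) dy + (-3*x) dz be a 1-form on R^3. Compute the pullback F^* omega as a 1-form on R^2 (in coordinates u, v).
F^* omega = (18*u^3 + 36*u^2*v - 45*u*v^2 + 18*u - 36*v^3 - 18*v) du + (-18*u^3 + 75*u^2*v + 18*u*v^2 - 18*u - 72*v^3 + 48*v) dv

Using F^*(f dg) = (f ∘ F) d(g ∘ F), substitute each coordinate x_i by F_i(u, v) in f_i, and replace dx_i by d F_i = (∂F_i/∂u) du + (∂F_i/∂v) dv.
  For the x component: f_1(F) = -6*u^2 - 6; d F_1 = (3*v) du + (3*u - 8*v) dv
  For the y component: f_2(F) = -3*u^2 - 9*u*v + 12*v^2 - 3; d F_2 = (-6*u) du + (0) dv
  For the z component: f_3(F) = 3*v*(-3*u + 4*v); d F_3 = (-3*v) du + (-3*u - 6*v) dv
Combining and collecting du, dv coefficients:
  coeff of du: 18*u^3 + 36*u^2*v - 45*u*v^2 + 18*u - 36*v^3 - 18*v
  coeff of dv: -18*u^3 + 75*u^2*v + 18*u*v^2 - 18*u - 72*v^3 + 48*v
F^* omega = (18*u^3 + 36*u^2*v - 45*u*v^2 + 18*u - 36*v^3 - 18*v) du + (-18*u^3 + 75*u^2*v + 18*u*v^2 - 18*u - 72*v^3 + 48*v) dv.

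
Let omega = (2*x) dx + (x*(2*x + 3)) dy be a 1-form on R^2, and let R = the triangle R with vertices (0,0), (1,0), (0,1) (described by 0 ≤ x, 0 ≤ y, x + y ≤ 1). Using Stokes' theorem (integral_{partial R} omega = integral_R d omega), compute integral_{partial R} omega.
integral_(partial R) omega = 13/6

Stokes: integral_partial_R omega = integral_R d omega with d omega = (∂Q/∂x - ∂P/∂y) dx ∧ dy.
  ∂Q/∂x = 4*x + 3
  ∂P/∂y = 0
  integrand = ∂Q/∂x - ∂P/∂y = 4*x + 3.
Integrating over R: integral_0^1 integral_0^{1-x} (4*x + 3) dy dx = 13/6.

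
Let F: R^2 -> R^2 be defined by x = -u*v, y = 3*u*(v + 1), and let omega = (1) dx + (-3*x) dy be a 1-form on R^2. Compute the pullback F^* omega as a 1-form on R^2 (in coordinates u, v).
F^* omega = (v*(9*u*v + 9*u - 1)) du + (u*(9*u*v - 1)) dv

Using F^*(f dg) = (f ∘ F) d(g ∘ F), substitute each coordinate x_i by F_i(u, v) in f_i, and replace dx_i by d F_i = (∂F_i/∂u) du + (∂F_i/∂v) dv.
  For the x component: f_1(F) = 1; d F_1 = (-v) du + (-u) dv
  For the y component: f_2(F) = 3*u*v; d F_2 = (3*v + 3) du + (3*u) dv
Combining and collecting du, dv coefficients:
  coeff of du: v*(9*u*v + 9*u - 1)
  coeff of dv: u*(9*u*v - 1)
F^* omega = (v*(9*u*v + 9*u - 1)) du + (u*(9*u*v - 1)) dv.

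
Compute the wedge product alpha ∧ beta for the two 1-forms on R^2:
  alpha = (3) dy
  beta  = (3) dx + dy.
alpha ∧ beta = (-9) dx ∧ dy

Distribute the wedge, using dx_i ∧ dx_j = -dx_j ∧ dx_i and dx_i ∧ dx_i = 0. For each pair (i, j) with i < j, the coefficient of dx_i ∧ dx_j in alpha ∧ beta is (alpha_i * beta_j - alpha_j * beta_i). Collecting: alpha ∧ beta = (-9) dx ∧ dy.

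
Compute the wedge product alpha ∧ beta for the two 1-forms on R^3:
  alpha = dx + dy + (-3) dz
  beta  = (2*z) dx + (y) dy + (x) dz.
alpha ∧ beta = (y - 2*z) dx ∧ dy + (x + 6*z) dx ∧ dz + (x + 3*y) dy ∧ dz

Distribute the wedge, using dx_i ∧ dx_j = -dx_j ∧ dx_i and dx_i ∧ dx_i = 0. For each pair (i, j) with i < j, the coefficient of dx_i ∧ dx_j in alpha ∧ beta is (alpha_i * beta_j - alpha_j * beta_i). Collecting: alpha ∧ beta = (y - 2*z) dx ∧ dy + (x + 6*z) dx ∧ dz + (x + 3*y) dy ∧ dz.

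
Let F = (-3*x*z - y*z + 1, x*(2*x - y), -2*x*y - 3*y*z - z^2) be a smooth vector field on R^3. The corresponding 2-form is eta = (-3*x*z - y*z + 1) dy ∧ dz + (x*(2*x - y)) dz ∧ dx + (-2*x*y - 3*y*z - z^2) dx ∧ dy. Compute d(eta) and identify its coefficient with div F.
d(eta) = (-x - 3*y - 5*z) dx ∧ dy ∧ dz; div F = -x - 3*y - 5*z

For a 2-form in R^3 of the form above, applying d gives a 3-form with coefficient ∂P/∂x + ∂Q/∂y + ∂R/∂z:
  ∂P/∂x = -3*z
  ∂Q/∂y = -x
  ∂R/∂z = -3*y - 2*z
Sum = -x - 3*y - 5*z, which is exactly div F.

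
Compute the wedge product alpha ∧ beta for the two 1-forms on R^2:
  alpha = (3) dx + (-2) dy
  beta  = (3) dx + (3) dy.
alpha ∧ beta = (15) dx ∧ dy

Distribute the wedge, using dx_i ∧ dx_j = -dx_j ∧ dx_i and dx_i ∧ dx_i = 0. For each pair (i, j) with i < j, the coefficient of dx_i ∧ dx_j in alpha ∧ beta is (alpha_i * beta_j - alpha_j * beta_i). Collecting: alpha ∧ beta = (15) dx ∧ dy.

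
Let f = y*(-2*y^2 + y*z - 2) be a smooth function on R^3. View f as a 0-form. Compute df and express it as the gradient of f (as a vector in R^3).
df = (0) dx + (-6*y^2 + 2*y*z - 2) dy + (y^2) dz; grad f = (0, -6*y^2 + 2*y*z - 2, y^2)

For a 0-form f, d f = (∂f/∂x) dx + (∂f/∂y) dy + (∂f/∂z) dz. The components of the vector representation are exactly the entries of grad f in Cartesian coordinates:
  ∂f/∂x = 0
  ∂f/∂y = -6*y^2 + 2*y*z - 2
  ∂f/∂z = y^2.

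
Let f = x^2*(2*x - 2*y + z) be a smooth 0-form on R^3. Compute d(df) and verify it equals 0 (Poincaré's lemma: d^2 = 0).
d(df) = 0

Step 1: df = sum_i (∂f/∂x_i) dx_i = (2*x*(3*x - 2*y + z)) dx + (-2*x^2) dy + (x^2) dz.
Step 2: Apply d again. Using the 1-form formula, the coefficient of dx ∧ dy in d(df) is ∂^2 f/∂x ∂y - ∂^2 f/∂y ∂x = (-4*x) - (-4*x) = 0 (equality of mixed partials for smooth f).
Similarly for dx ∧ dz and dy ∧ dz — all coefficients vanish. So d(df) = 0.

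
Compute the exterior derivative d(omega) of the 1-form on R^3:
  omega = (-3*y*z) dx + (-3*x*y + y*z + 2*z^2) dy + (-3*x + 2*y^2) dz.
d(omega) = (-3*y + 3*z) dx ∧ dy + (3*y - 3) dx ∧ dz + (3*y - 4*z) dy ∧ dz

For a 1-form omega = sum_i f_i dx_i, the exterior derivative is
  d(omega) = sum_{i < j} (∂f_j/∂x_i - ∂f_i/∂x_j) dx_i ∧ dx_j.
  coefficient of dx ∧ dy: ∂f_2/∂x - ∂f_1/∂y = ∂(-3*x*y + y*z + 2*z^2)/∂x - ∂(-3*y*z)/∂y = -3*y + 3*z
  coefficient of dx ∧ dz: ∂f_3/∂x - ∂f_1/∂z = ∂(-3*x + 2*y^2)/∂x - ∂(-3*y*z)/∂z = 3*y - 3
  coefficient of dy ∧ dz: ∂f_3/∂y - ∂f_2/∂z = ∂(-3*x + 2*y^2)/∂y - ∂(-3*x*y + y*z + 2*z^2)/∂z = 3*y - 4*z
Assembling: d(omega) = (-3*y + 3*z) dx ∧ dy + (3*y - 3) dx ∧ dz + (3*y - 4*z) dy ∧ dz.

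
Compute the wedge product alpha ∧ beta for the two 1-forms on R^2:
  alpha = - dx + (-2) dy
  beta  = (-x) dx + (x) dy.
alpha ∧ beta = (-3*x) dx ∧ dy

Distribute the wedge, using dx_i ∧ dx_j = -dx_j ∧ dx_i and dx_i ∧ dx_i = 0. For each pair (i, j) with i < j, the coefficient of dx_i ∧ dx_j in alpha ∧ beta is (alpha_i * beta_j - alpha_j * beta_i). Collecting: alpha ∧ beta = (-3*x) dx ∧ dy.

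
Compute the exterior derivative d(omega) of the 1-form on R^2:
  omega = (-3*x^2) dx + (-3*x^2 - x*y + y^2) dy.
d(omega) = (-6*x - y) dx ∧ dy

For a 1-form omega = sum_i f_i dx_i, the exterior derivative is
  d(omega) = sum_{i < j} (∂f_j/∂x_i - ∂f_i/∂x_j) dx_i ∧ dx_j.
  coefficient of dx ∧ dy: ∂f_2/∂x - ∂f_1/∂y = ∂(-3*x^2 - x*y + y^2)/∂x - ∂(-3*x^2)/∂y = -6*x - y
Assembling: d(omega) = (-6*x - y) dx ∧ dy.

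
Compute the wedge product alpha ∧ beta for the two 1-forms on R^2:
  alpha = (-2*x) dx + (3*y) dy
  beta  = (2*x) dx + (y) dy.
alpha ∧ beta = (-8*x*y) dx ∧ dy

Distribute the wedge, using dx_i ∧ dx_j = -dx_j ∧ dx_i and dx_i ∧ dx_i = 0. For each pair (i, j) with i < j, the coefficient of dx_i ∧ dx_j in alpha ∧ beta is (alpha_i * beta_j - alpha_j * beta_i). Collecting: alpha ∧ beta = (-8*x*y) dx ∧ dy.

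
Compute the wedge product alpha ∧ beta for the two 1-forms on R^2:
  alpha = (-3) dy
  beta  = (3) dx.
alpha ∧ beta = (9) dx ∧ dy

Distribute the wedge, using dx_i ∧ dx_j = -dx_j ∧ dx_i and dx_i ∧ dx_i = 0. For each pair (i, j) with i < j, the coefficient of dx_i ∧ dx_j in alpha ∧ beta is (alpha_i * beta_j - alpha_j * beta_i). Collecting: alpha ∧ beta = (9) dx ∧ dy.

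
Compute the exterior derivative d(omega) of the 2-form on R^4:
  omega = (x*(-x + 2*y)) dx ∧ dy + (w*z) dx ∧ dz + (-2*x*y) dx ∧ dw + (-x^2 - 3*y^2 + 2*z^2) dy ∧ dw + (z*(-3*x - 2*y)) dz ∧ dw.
d(omega) = (-2*z) dx ∧ dz ∧ dw + (-6*z) dy ∧ dz ∧ dw

For a 2-form omega = sum_{i<j} g_{ij} dx_i ∧ dx_j, the exterior derivative is
  d(omega) = sum_{i<j} d(g_{ij}) ∧ dx_i ∧ dx_j = sum_{i<j, k} (∂g_{ij}/∂x_k) dx_k ∧ dx_i ∧ dx_j.
Expand each term, using dx_k ∧ dx_i ∧ dx_j = sgn(permutation) dx_{(a)} ∧ dx_{(b)} ∧ dx_{(c)} with (a < b < c) sorted:
  d(w*z) includes (∂/∂w)(w*z) dw = (z) dw, which multiplied by dx ∧ dz gives (z) dx ∧ dz ∧ dw
  d(-2*x*y) includes (∂/∂y)(-2*x*y) dy = (-2*x) dy, which multiplied by dx ∧ dw gives (2*x) dx ∧ dy ∧ dw
  d(-x^2 - 3*y^2 + 2*z^2) includes (∂/∂x)(-x^2 - 3*y^2 + 2*z^2) dx = (-2*x) dx, which multiplied by dy ∧ dw gives (-2*x) dx ∧ dy ∧ dw
  d(-x^2 - 3*y^2 + 2*z^2) includes (∂/∂z)(-x^2 - 3*y^2 + 2*z^2) dz = (4*z) dz, which multiplied by dy ∧ dw gives (-4*z) dy ∧ dz ∧ dw
  d(z*(-3*x - 2*y)) includes (∂/∂x)(z*(-3*x - 2*y)) dx = (-3*z) dx, which multiplied by dz ∧ dw gives (-3*z) dx ∧ dz ∧ dw
  d(z*(-3*x - 2*y)) includes (∂/∂y)(z*(-3*x - 2*y)) dy = (-2*z) dy, which multiplied by dz ∧ dw gives (-2*z) dy ∧ dz ∧ dw
Collecting like 3-forms: d(omega) = (-2*z) dx ∧ dz ∧ dw + (-6*z) dy ∧ dz ∧ dw.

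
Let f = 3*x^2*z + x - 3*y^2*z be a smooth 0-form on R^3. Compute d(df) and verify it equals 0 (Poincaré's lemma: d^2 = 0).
d(df) = 0

Step 1: df = sum_i (∂f/∂x_i) dx_i = (6*x*z + 1) dx + (-6*y*z) dy + (3*x^2 - 3*y^2) dz.
Step 2: Apply d again. Using the 1-form formula, the coefficient of dx ∧ dy in d(df) is ∂^2 f/∂x ∂y - ∂^2 f/∂y ∂x = (0) - (0) = 0 (equality of mixed partials for smooth f).
Similarly for dx ∧ dz and dy ∧ dz — all coefficients vanish. So d(df) = 0.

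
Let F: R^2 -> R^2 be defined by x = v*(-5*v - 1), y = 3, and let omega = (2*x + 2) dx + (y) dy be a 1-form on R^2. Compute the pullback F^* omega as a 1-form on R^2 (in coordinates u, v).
F^* omega = (100*v^3 + 30*v^2 - 18*v - 2) dv

Using F^*(f dg) = (f ∘ F) d(g ∘ F), substitute each coordinate x_i by F_i(u, v) in f_i, and replace dx_i by d F_i = (∂F_i/∂u) du + (∂F_i/∂v) dv.
  For the x component: f_1(F) = -10*v^2 - 2*v + 2; d F_1 = (0) du + (-10*v - 1) dv
  For the y component: f_2(F) = 3; d F_2 = (0) du + (0) dv
Combining and collecting du, dv coefficients:
  coeff of du: 0
  coeff of dv: 100*v^3 + 30*v^2 - 18*v - 2
F^* omega = (100*v^3 + 30*v^2 - 18*v - 2) dv.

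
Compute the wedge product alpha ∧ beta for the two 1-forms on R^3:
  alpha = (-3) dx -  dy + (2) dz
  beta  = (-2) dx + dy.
alpha ∧ beta = (-5) dx ∧ dy + (4) dx ∧ dz + (-2) dy ∧ dz

Distribute the wedge, using dx_i ∧ dx_j = -dx_j ∧ dx_i and dx_i ∧ dx_i = 0. For each pair (i, j) with i < j, the coefficient of dx_i ∧ dx_j in alpha ∧ beta is (alpha_i * beta_j - alpha_j * beta_i). Collecting: alpha ∧ beta = (-5) dx ∧ dy + (4) dx ∧ dz + (-2) dy ∧ dz.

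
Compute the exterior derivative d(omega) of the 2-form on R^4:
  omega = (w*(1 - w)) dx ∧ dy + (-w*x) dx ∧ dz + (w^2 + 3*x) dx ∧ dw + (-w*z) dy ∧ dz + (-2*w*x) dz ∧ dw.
d(omega) = (1 - 2*w) dx ∧ dy ∧ dw + (-2*w - x) dx ∧ dz ∧ dw + (-z) dy ∧ dz ∧ dw

For a 2-form omega = sum_{i<j} g_{ij} dx_i ∧ dx_j, the exterior derivative is
  d(omega) = sum_{i<j} d(g_{ij}) ∧ dx_i ∧ dx_j = sum_{i<j, k} (∂g_{ij}/∂x_k) dx_k ∧ dx_i ∧ dx_j.
Expand each term, using dx_k ∧ dx_i ∧ dx_j = sgn(permutation) dx_{(a)} ∧ dx_{(b)} ∧ dx_{(c)} with (a < b < c) sorted:
  d(w*(1 - w)) includes (∂/∂w)(w*(1 - w)) dw = (1 - 2*w) dw, which multiplied by dx ∧ dy gives (1 - 2*w) dx ∧ dy ∧ dw
  d(-w*x) includes (∂/∂w)(-w*x) dw = (-x) dw, which multiplied by dx ∧ dz gives (-x) dx ∧ dz ∧ dw
  d(-w*z) includes (∂/∂w)(-w*z) dw = (-z) dw, which multiplied by dy ∧ dz gives (-z) dy ∧ dz ∧ dw
  d(-2*w*x) includes (∂/∂x)(-2*w*x) dx = (-2*w) dx, which multiplied by dz ∧ dw gives (-2*w) dx ∧ dz ∧ dw
Collecting like 3-forms: d(omega) = (1 - 2*w) dx ∧ dy ∧ dw + (-2*w - x) dx ∧ dz ∧ dw + (-z) dy ∧ dz ∧ dw.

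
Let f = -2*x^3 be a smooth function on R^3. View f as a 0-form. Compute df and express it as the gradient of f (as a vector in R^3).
df = (-6*x^2) dx + (0) dy + (0) dz; grad f = (-6*x^2, 0, 0)

For a 0-form f, d f = (∂f/∂x) dx + (∂f/∂y) dy + (∂f/∂z) dz. The components of the vector representation are exactly the entries of grad f in Cartesian coordinates:
  ∂f/∂x = -6*x^2
  ∂f/∂y = 0
  ∂f/∂z = 0.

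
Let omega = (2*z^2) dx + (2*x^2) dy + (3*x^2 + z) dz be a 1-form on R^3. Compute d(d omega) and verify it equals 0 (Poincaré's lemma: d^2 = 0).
d(d omega) = 0

Step 1: d omega = sum_{i<j} (∂f_j/∂x_i - ∂f_i/∂x_j) dx_i ∧ dx_j:
  coeff of dx ∧ dy: 4*x
  coeff of dx ∧ dz: 6*x - 4*z
  coeff of dy ∧ dz: 0
Step 2: Apply d again to each 2-form coefficient. The only possible 3-form in R^3 is dx ∧ dy ∧ dz, with coefficient
  ∂(coeff of dy∧dz)/∂x - ∂(coeff of dx∧dz)/∂y + ∂(coeff of dx∧dy)/∂z
  = ∂/∂x (0) - ∂/∂y (6*x - 4*z) + ∂/∂z (4*x).
Each of these terms simplifies to sums of mixed partials that cancel in pairs. The result is 0 (by equality of mixed partials for smooth functions — Schwarz / Clairaut).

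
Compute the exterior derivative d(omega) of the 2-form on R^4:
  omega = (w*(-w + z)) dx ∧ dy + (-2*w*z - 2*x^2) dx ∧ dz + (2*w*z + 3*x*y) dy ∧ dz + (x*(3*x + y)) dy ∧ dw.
d(omega) = (w + 3*y) dx ∧ dy ∧ dz + (-2*w + 6*x + y + z) dx ∧ dy ∧ dw + (-2*z) dx ∧ dz ∧ dw + (2*z) dy ∧ dz ∧ dw

For a 2-form omega = sum_{i<j} g_{ij} dx_i ∧ dx_j, the exterior derivative is
  d(omega) = sum_{i<j} d(g_{ij}) ∧ dx_i ∧ dx_j = sum_{i<j, k} (∂g_{ij}/∂x_k) dx_k ∧ dx_i ∧ dx_j.
Expand each term, using dx_k ∧ dx_i ∧ dx_j = sgn(permutation) dx_{(a)} ∧ dx_{(b)} ∧ dx_{(c)} with (a < b < c) sorted:
  d(w*(-w + z)) includes (∂/∂z)(w*(-w + z)) dz = (w) dz, which multiplied by dx ∧ dy gives (w) dx ∧ dy ∧ dz
  d(w*(-w + z)) includes (∂/∂w)(w*(-w + z)) dw = (-2*w + z) dw, which multiplied by dx ∧ dy gives (-2*w + z) dx ∧ dy ∧ dw
  d(-2*w*z - 2*x^2) includes (∂/∂w)(-2*w*z - 2*x^2) dw = (-2*z) dw, which multiplied by dx ∧ dz gives (-2*z) dx ∧ dz ∧ dw
  d(2*w*z + 3*x*y) includes (∂/∂x)(2*w*z + 3*x*y) dx = (3*y) dx, which multiplied by dy ∧ dz gives (3*y) dx ∧ dy ∧ dz
  d(2*w*z + 3*x*y) includes (∂/∂w)(2*w*z + 3*x*y) dw = (2*z) dw, which multiplied by dy ∧ dz gives (2*z) dy ∧ dz ∧ dw
  d(x*(3*x + y)) includes (∂/∂x)(x*(3*x + y)) dx = (6*x + y) dx, which multiplied by dy ∧ dw gives (6*x + y) dx ∧ dy ∧ dw
Collecting like 3-forms: d(omega) = (w + 3*y) dx ∧ dy ∧ dz + (-2*w + 6*x + y + z) dx ∧ dy ∧ dw + (-2*z) dx ∧ dz ∧ dw + (2*z) dy ∧ dz ∧ dw.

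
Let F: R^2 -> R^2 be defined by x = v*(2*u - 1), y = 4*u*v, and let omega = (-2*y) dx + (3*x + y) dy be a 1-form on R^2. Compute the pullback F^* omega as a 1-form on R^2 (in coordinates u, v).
F^* omega = (v^2*(24*u - 12)) du + (4*u*v*(6*u - 1)) dv

Using F^*(f dg) = (f ∘ F) d(g ∘ F), substitute each coordinate x_i by F_i(u, v) in f_i, and replace dx_i by d F_i = (∂F_i/∂u) du + (∂F_i/∂v) dv.
  For the x component: f_1(F) = -8*u*v; d F_1 = (2*v) du + (2*u - 1) dv
  For the y component: f_2(F) = v*(10*u - 3); d F_2 = (4*v) du + (4*u) dv
Combining and collecting du, dv coefficients:
  coeff of du: v^2*(24*u - 12)
  coeff of dv: 4*u*v*(6*u - 1)
F^* omega = (v^2*(24*u - 12)) du + (4*u*v*(6*u - 1)) dv.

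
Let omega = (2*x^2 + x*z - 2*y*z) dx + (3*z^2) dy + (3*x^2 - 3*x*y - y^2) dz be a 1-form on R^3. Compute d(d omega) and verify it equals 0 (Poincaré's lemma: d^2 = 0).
d(d omega) = 0

Step 1: d omega = sum_{i<j} (∂f_j/∂x_i - ∂f_i/∂x_j) dx_i ∧ dx_j:
  coeff of dx ∧ dy: 2*z
  coeff of dx ∧ dz: 5*x - y
  coeff of dy ∧ dz: -3*x - 2*y - 6*z
Step 2: Apply d again to each 2-form coefficient. The only possible 3-form in R^3 is dx ∧ dy ∧ dz, with coefficient
  ∂(coeff of dy∧dz)/∂x - ∂(coeff of dx∧dz)/∂y + ∂(coeff of dx∧dy)/∂z
  = ∂/∂x (-3*x - 2*y - 6*z) - ∂/∂y (5*x - y) + ∂/∂z (2*z).
Each of these terms simplifies to sums of mixed partials that cancel in pairs. The result is 0 (by equality of mixed partials for smooth functions — Schwarz / Clairaut).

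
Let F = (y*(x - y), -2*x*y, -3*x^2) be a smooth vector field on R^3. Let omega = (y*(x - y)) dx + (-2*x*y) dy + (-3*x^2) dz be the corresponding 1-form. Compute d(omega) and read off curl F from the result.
d(omega) = (0) dy ∧ dz + (6*x) dz ∧ dx + (-x) dx ∧ dy; curl F = (0, 6*x, -x)

d omega = sum_{i<j} (∂f_j/∂x_i - ∂f_i/∂x_j) dx_i ∧ dx_j. Under the identification (dy ∧ dz, dz ∧ dx, dx ∧ dy) ↔ (e_x, e_y, e_z), the coefficients are exactly the components of curl F. Compute:
  ∂R/∂y - ∂Q/∂z = (0) - (0) = 0
  ∂P/∂z - ∂R/∂x = (0) - (-6*x) = 6*x
  ∂Q/∂x - ∂P/∂y = (-2*y) - (x - 2*y) = -x.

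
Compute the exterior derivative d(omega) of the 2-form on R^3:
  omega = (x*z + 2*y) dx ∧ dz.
d(omega) = (-2) dx ∧ dy ∧ dz

For a 2-form omega = sum_{i<j} g_{ij} dx_i ∧ dx_j, the exterior derivative is
  d(omega) = sum_{i<j} d(g_{ij}) ∧ dx_i ∧ dx_j = sum_{i<j, k} (∂g_{ij}/∂x_k) dx_k ∧ dx_i ∧ dx_j.
Expand each term, using dx_k ∧ dx_i ∧ dx_j = sgn(permutation) dx_{(a)} ∧ dx_{(b)} ∧ dx_{(c)} with (a < b < c) sorted:
  d(x*z + 2*y) includes (∂/∂y)(x*z + 2*y) dy = (2) dy, which multiplied by dx ∧ dz gives (-2) dx ∧ dy ∧ dz
Collecting like 3-forms: d(omega) = (-2) dx ∧ dy ∧ dz.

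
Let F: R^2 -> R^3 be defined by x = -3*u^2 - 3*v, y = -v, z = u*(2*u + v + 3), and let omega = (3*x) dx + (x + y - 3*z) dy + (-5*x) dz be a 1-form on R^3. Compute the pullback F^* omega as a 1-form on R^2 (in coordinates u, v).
F^* omega = (114*u^3 + 15*u^2*v + 45*u^2 + 114*u*v + 15*v^2 + 45*v) du + (15*u^3 + 36*u^2 + 18*u*v + 9*u + 31*v) dv

Using F^*(f dg) = (f ∘ F) d(g ∘ F), substitute each coordinate x_i by F_i(u, v) in f_i, and replace dx_i by d F_i = (∂F_i/∂u) du + (∂F_i/∂v) dv.
  For the x component: f_1(F) = -9*u^2 - 9*v; d F_1 = (-6*u) du + (-3) dv
  For the y component: f_2(F) = -9*u^2 - 3*u*v - 9*u - 4*v; d F_2 = (0) du + (-1) dv
  For the z component: f_3(F) = 15*u^2 + 15*v; d F_3 = (4*u + v + 3) du + (u) dv
Combining and collecting du, dv coefficients:
  coeff of du: 114*u^3 + 15*u^2*v + 45*u^2 + 114*u*v + 15*v^2 + 45*v
  coeff of dv: 15*u^3 + 36*u^2 + 18*u*v + 9*u + 31*v
F^* omega = (114*u^3 + 15*u^2*v + 45*u^2 + 114*u*v + 15*v^2 + 45*v) du + (15*u^3 + 36*u^2 + 18*u*v + 9*u + 31*v) dv.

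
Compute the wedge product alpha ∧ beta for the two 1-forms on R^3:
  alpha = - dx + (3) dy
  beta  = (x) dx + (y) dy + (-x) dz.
alpha ∧ beta = (-3*x - y) dx ∧ dy + (x) dx ∧ dz + (-3*x) dy ∧ dz

Distribute the wedge, using dx_i ∧ dx_j = -dx_j ∧ dx_i and dx_i ∧ dx_i = 0. For each pair (i, j) with i < j, the coefficient of dx_i ∧ dx_j in alpha ∧ beta is (alpha_i * beta_j - alpha_j * beta_i). Collecting: alpha ∧ beta = (-3*x - y) dx ∧ dy + (x) dx ∧ dz + (-3*x) dy ∧ dz.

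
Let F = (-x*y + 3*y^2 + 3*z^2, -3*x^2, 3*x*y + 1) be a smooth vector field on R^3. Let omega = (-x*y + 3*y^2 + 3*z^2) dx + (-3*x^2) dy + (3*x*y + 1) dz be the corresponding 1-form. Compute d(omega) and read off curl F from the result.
d(omega) = (3*x) dy ∧ dz + (-3*y + 6*z) dz ∧ dx + (-5*x - 6*y) dx ∧ dy; curl F = (3*x, -3*y + 6*z, -5*x - 6*y)

d omega = sum_{i<j} (∂f_j/∂x_i - ∂f_i/∂x_j) dx_i ∧ dx_j. Under the identification (dy ∧ dz, dz ∧ dx, dx ∧ dy) ↔ (e_x, e_y, e_z), the coefficients are exactly the components of curl F. Compute:
  ∂R/∂y - ∂Q/∂z = (3*x) - (0) = 3*x
  ∂P/∂z - ∂R/∂x = (6*z) - (3*y) = -3*y + 6*z
  ∂Q/∂x - ∂P/∂y = (-6*x) - (-x + 6*y) = -5*x - 6*y.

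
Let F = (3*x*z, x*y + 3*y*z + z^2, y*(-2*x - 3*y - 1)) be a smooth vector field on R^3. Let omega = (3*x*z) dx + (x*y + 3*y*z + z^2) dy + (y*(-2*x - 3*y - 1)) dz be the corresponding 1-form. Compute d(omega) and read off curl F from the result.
d(omega) = (-2*x - 9*y - 2*z - 1) dy ∧ dz + (3*x + 2*y) dz ∧ dx + (y) dx ∧ dy; curl F = (-2*x - 9*y - 2*z - 1, 3*x + 2*y, y)

d omega = sum_{i<j} (∂f_j/∂x_i - ∂f_i/∂x_j) dx_i ∧ dx_j. Under the identification (dy ∧ dz, dz ∧ dx, dx ∧ dy) ↔ (e_x, e_y, e_z), the coefficients are exactly the components of curl F. Compute:
  ∂R/∂y - ∂Q/∂z = (-2*x - 6*y - 1) - (3*y + 2*z) = -2*x - 9*y - 2*z - 1
  ∂P/∂z - ∂R/∂x = (3*x) - (-2*y) = 3*x + 2*y
  ∂Q/∂x - ∂P/∂y = (y) - (0) = y.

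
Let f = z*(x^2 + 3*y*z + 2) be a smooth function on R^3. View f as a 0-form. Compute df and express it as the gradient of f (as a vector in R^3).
df = (2*x*z) dx + (3*z^2) dy + (x^2 + 6*y*z + 2) dz; grad f = (2*x*z, 3*z^2, x^2 + 6*y*z + 2)

For a 0-form f, d f = (∂f/∂x) dx + (∂f/∂y) dy + (∂f/∂z) dz. The components of the vector representation are exactly the entries of grad f in Cartesian coordinates:
  ∂f/∂x = 2*x*z
  ∂f/∂y = 3*z^2
  ∂f/∂z = x^2 + 6*y*z + 2.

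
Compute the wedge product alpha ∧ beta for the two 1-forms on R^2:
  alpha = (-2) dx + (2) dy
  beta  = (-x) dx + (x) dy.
alpha ∧ beta = 0

Distribute the wedge, using dx_i ∧ dx_j = -dx_j ∧ dx_i and dx_i ∧ dx_i = 0. For each pair (i, j) with i < j, the coefficient of dx_i ∧ dx_j in alpha ∧ beta is (alpha_i * beta_j - alpha_j * beta_i). Collecting: alpha ∧ beta = 0.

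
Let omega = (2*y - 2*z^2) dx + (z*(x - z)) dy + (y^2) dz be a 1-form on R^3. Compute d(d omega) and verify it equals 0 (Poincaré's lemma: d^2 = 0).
d(d omega) = 0

Step 1: d omega = sum_{i<j} (∂f_j/∂x_i - ∂f_i/∂x_j) dx_i ∧ dx_j:
  coeff of dx ∧ dy: z - 2
  coeff of dx ∧ dz: 4*z
  coeff of dy ∧ dz: -x + 2*y + 2*z
Step 2: Apply d again to each 2-form coefficient. The only possible 3-form in R^3 is dx ∧ dy ∧ dz, with coefficient
  ∂(coeff of dy∧dz)/∂x - ∂(coeff of dx∧dz)/∂y + ∂(coeff of dx∧dy)/∂z
  = ∂/∂x (-x + 2*y + 2*z) - ∂/∂y (4*z) + ∂/∂z (z - 2).
Each of these terms simplifies to sums of mixed partials that cancel in pairs. The result is 0 (by equality of mixed partials for smooth functions — Schwarz / Clairaut).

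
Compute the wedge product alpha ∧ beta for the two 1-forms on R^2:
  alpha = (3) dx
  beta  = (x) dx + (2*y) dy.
alpha ∧ beta = (6*y) dx ∧ dy

Distribute the wedge, using dx_i ∧ dx_j = -dx_j ∧ dx_i and dx_i ∧ dx_i = 0. For each pair (i, j) with i < j, the coefficient of dx_i ∧ dx_j in alpha ∧ beta is (alpha_i * beta_j - alpha_j * beta_i). Collecting: alpha ∧ beta = (6*y) dx ∧ dy.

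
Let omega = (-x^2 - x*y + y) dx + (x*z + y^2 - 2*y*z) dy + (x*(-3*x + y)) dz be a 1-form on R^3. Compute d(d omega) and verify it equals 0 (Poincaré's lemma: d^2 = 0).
d(d omega) = 0

Step 1: d omega = sum_{i<j} (∂f_j/∂x_i - ∂f_i/∂x_j) dx_i ∧ dx_j:
  coeff of dx ∧ dy: x + z - 1
  coeff of dx ∧ dz: -6*x + y
  coeff of dy ∧ dz: 2*y
Step 2: Apply d again to each 2-form coefficient. The only possible 3-form in R^3 is dx ∧ dy ∧ dz, with coefficient
  ∂(coeff of dy∧dz)/∂x - ∂(coeff of dx∧dz)/∂y + ∂(coeff of dx∧dy)/∂z
  = ∂/∂x (2*y) - ∂/∂y (-6*x + y) + ∂/∂z (x + z - 1).
Each of these terms simplifies to sums of mixed partials that cancel in pairs. The result is 0 (by equality of mixed partials for smooth functions — Schwarz / Clairaut).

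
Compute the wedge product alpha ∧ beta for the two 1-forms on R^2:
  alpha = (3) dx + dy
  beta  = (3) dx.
alpha ∧ beta = (-3) dx ∧ dy

Distribute the wedge, using dx_i ∧ dx_j = -dx_j ∧ dx_i and dx_i ∧ dx_i = 0. For each pair (i, j) with i < j, the coefficient of dx_i ∧ dx_j in alpha ∧ beta is (alpha_i * beta_j - alpha_j * beta_i). Collecting: alpha ∧ beta = (-3) dx ∧ dy.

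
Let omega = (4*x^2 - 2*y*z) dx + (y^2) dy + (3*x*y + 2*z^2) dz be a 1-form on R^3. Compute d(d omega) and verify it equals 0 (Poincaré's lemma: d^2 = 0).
d(d omega) = 0

Step 1: d omega = sum_{i<j} (∂f_j/∂x_i - ∂f_i/∂x_j) dx_i ∧ dx_j:
  coeff of dx ∧ dy: 2*z
  coeff of dx ∧ dz: 5*y
  coeff of dy ∧ dz: 3*x
Step 2: Apply d again to each 2-form coefficient. The only possible 3-form in R^3 is dx ∧ dy ∧ dz, with coefficient
  ∂(coeff of dy∧dz)/∂x - ∂(coeff of dx∧dz)/∂y + ∂(coeff of dx∧dy)/∂z
  = ∂/∂x (3*x) - ∂/∂y (5*y) + ∂/∂z (2*z).
Each of these terms simplifies to sums of mixed partials that cancel in pairs. The result is 0 (by equality of mixed partials for smooth functions — Schwarz / Clairaut).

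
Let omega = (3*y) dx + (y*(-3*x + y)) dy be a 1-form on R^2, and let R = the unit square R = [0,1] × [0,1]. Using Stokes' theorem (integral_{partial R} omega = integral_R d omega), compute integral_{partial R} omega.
integral_(partial R) omega = -9/2

Stokes: integral_partial_R omega = integral_R d omega with d omega = (∂Q/∂x - ∂P/∂y) dx ∧ dy.
  ∂Q/∂x = -3*y
  ∂P/∂y = 3
  integrand = ∂Q/∂x - ∂P/∂y = -3*y - 3.
Integrating over R: integral_0^1 integral_0^1 (-3*y - 3) dx dy = -9/2.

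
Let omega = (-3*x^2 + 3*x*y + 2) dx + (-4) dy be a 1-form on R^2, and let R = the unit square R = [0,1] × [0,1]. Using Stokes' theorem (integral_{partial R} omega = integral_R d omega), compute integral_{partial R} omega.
integral_(partial R) omega = -3/2

Stokes: integral_partial_R omega = integral_R d omega with d omega = (∂Q/∂x - ∂P/∂y) dx ∧ dy.
  ∂Q/∂x = 0
  ∂P/∂y = 3*x
  integrand = ∂Q/∂x - ∂P/∂y = -3*x.
Integrating over R: integral_0^1 integral_0^1 (-3*x) dx dy = -3/2.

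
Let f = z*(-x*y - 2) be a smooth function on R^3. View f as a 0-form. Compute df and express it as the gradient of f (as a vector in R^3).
df = (-y*z) dx + (-x*z) dy + (-x*y - 2) dz; grad f = (-y*z, -x*z, -x*y - 2)

For a 0-form f, d f = (∂f/∂x) dx + (∂f/∂y) dy + (∂f/∂z) dz. The components of the vector representation are exactly the entries of grad f in Cartesian coordinates:
  ∂f/∂x = -y*z
  ∂f/∂y = -x*z
  ∂f/∂z = -x*y - 2.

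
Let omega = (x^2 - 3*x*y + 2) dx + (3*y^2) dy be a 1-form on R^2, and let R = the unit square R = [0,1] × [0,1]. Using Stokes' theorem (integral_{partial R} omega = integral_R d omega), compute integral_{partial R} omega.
integral_(partial R) omega = 3/2

Stokes: integral_partial_R omega = integral_R d omega with d omega = (∂Q/∂x - ∂P/∂y) dx ∧ dy.
  ∂Q/∂x = 0
  ∂P/∂y = -3*x
  integrand = ∂Q/∂x - ∂P/∂y = 3*x.
Integrating over R: integral_0^1 integral_0^1 (3*x) dx dy = 3/2.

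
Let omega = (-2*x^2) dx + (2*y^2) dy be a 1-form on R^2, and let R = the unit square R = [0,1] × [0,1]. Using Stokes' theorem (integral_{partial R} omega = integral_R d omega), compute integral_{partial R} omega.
integral_(partial R) omega = 0

Stokes: integral_partial_R omega = integral_R d omega with d omega = (∂Q/∂x - ∂P/∂y) dx ∧ dy.
  ∂Q/∂x = 0
  ∂P/∂y = 0
  integrand = ∂Q/∂x - ∂P/∂y = 0.
Integrating over R: integral_0^1 integral_0^1 (0) dx dy = 0.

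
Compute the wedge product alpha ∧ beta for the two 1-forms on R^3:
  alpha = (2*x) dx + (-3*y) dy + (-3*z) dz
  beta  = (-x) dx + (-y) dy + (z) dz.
alpha ∧ beta = (-5*x*y) dx ∧ dy + (-x*z) dx ∧ dz + (-6*y*z) dy ∧ dz

Distribute the wedge, using dx_i ∧ dx_j = -dx_j ∧ dx_i and dx_i ∧ dx_i = 0. For each pair (i, j) with i < j, the coefficient of dx_i ∧ dx_j in alpha ∧ beta is (alpha_i * beta_j - alpha_j * beta_i). Collecting: alpha ∧ beta = (-5*x*y) dx ∧ dy + (-x*z) dx ∧ dz + (-6*y*z) dy ∧ dz.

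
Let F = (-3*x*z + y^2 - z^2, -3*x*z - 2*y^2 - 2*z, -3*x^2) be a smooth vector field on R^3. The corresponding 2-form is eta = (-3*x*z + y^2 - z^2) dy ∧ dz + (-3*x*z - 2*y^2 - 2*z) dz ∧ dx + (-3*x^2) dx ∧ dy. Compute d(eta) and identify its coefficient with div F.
d(eta) = (-4*y - 3*z) dx ∧ dy ∧ dz; div F = -4*y - 3*z

For a 2-form in R^3 of the form above, applying d gives a 3-form with coefficient ∂P/∂x + ∂Q/∂y + ∂R/∂z:
  ∂P/∂x = -3*z
  ∂Q/∂y = -4*y
  ∂R/∂z = 0
Sum = -4*y - 3*z, which is exactly div F.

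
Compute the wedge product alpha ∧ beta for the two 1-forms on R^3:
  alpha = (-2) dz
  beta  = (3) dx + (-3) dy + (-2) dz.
alpha ∧ beta = (6) dx ∧ dz + (-6) dy ∧ dz

Distribute the wedge, using dx_i ∧ dx_j = -dx_j ∧ dx_i and dx_i ∧ dx_i = 0. For each pair (i, j) with i < j, the coefficient of dx_i ∧ dx_j in alpha ∧ beta is (alpha_i * beta_j - alpha_j * beta_i). Collecting: alpha ∧ beta = (6) dx ∧ dz + (-6) dy ∧ dz.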